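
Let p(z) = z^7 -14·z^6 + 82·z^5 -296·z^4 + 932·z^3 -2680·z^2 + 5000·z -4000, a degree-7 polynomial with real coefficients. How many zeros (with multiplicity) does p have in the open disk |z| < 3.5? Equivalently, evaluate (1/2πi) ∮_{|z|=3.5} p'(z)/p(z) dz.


The zeros of p are: (-1 + 3i), (-1 - 3i), (3 + 1i), (3 - 1i), (3 + 1i), (3 - 1i), 4.
Their magnitudes are: 3.162, 3.162, 3.162, 3.162, 3.162, 3.162, 4.
Zeros with |z| < R = 3.5: (-1 + 3i), (-1 - 3i), (3 + 1i), (3 - 1i), (3 + 1i), (3 - 1i).
Count = 6.
By the argument principle, (1/2πi) ∮_{|z|=R} p'(z)/p(z) dz equals exactly this count.

Number of zeros inside |z| < 3.5: 6.


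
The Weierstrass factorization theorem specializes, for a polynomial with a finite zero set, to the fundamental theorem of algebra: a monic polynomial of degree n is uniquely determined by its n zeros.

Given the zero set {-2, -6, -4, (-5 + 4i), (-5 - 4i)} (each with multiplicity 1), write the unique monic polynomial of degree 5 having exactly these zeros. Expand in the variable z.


The polynomial is p(z) = ∏_{α ∈ S} (z − α), where S = {-2, -6, -4, (-5 + 4i), (-5 - 4i)}.
Expanding the product yields: p(z) = z^5 + 22·z^4 + 205·z^3 + 980·z^2 + 2284·z + 1968.
Note conjugate pairs combine to real quadratics: (z − (-5+4i))(z − (-5−4i)) = z² + 10z + 41.
The resulting polynomial has degree 5 and real coefficients as required.

p(z) = z^5 + 22·z^4 + 205·z^3 + 980·z^2 + 2284·z + 1968.


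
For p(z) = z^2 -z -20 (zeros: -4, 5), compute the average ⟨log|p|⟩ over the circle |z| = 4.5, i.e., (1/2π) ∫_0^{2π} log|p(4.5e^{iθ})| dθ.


Zeros: -4, 5; r = 4.5.
Inside |z| < r: -4. Outside (|z| ≥ r): 5.
p(0) = -20, so log|p(0)| = log(20) = 2.9957.
Apply Jensen: I(r) = log|p(0)| + Σ_k log(r/|z_k|), summed over zeros inside |z| < r.
  log(r/|z_k|) for z_k = -4: log(4.5/4) = 0.1178
  Outside zeros (5) contribute nothing to the Jensen sum.
Sum over inside zeros: 0.1178.
I(r) = log|p(0)| + (inside sum) = 2.9957 + 0.1178 = 3.1135.
Note: since some zeros are outside |z| ≤ r, the simplified n·log(r) form does NOT apply — only the inside zeros contribute.

I(r) ≈ 3.1135.


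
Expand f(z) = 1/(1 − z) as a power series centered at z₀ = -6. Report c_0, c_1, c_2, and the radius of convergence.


Let w = z − z₀, so z = z₀ + w.
Then 1 − z = 1 − (z₀ + w) = (1 − z₀) − w = 7 − w.
f(z) = 1/(7 − w) = (1/(7)) · 1/(1 − w/(7)) = Σ_{n≥0} w^n / (7)^(n+1).
So c_n = 1/(7)^(n+1):
  c_0 = 1/(7)^1 = 1/7.
  c_1 = 1/(7)^2 = 1/49.
  c_2 = 1/(7)^3 = 1/343.
The series is valid for |w/d| < 1, i.e. |z − z₀| < |d|.
Radius of convergence: R = |1 − z₀| = |7| = 7 (distance from z₀ to the singularity z = 1).

c_0 = 1/7, c_1 = 1/49, c_2 = 1/343; R = 7.


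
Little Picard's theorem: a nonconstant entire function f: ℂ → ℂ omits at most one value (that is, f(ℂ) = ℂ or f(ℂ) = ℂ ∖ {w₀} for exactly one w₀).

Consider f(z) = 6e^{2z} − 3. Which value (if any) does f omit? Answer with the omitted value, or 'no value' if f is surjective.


Little Picard bounds the complement of f(ℂ) to at most one point.
e^{2z} is never zero on ℂ, so 6·e^{2z} takes every value in ℂ ∖ {0}. Adding -3 shifts the range to ℂ ∖ {-3}. Thus f omits exactly the value -3.

Omitted value: -3.


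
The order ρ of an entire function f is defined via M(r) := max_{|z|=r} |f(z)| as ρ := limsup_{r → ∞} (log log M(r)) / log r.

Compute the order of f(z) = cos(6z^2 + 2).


Write cos(w) = (e^{iw} ± e^{−iw})/(2 or 2i), so |cos(w)| ≤ e^{|w|}. With w = 6z^2 + 2, |w| ≤ 6r^2 + 2 on |z|=r, giving M(r) ≤ e^{6r^2 + 2} and ρ ≤ 2. For the lower bound, choose z on |z|=r with 6z^2 purely imaginary of modulus 6r^2; then |cos(6z^2 + 2)| grows like e^{6r^2}/2, so ρ ≥ 2. Hence ρ = 2.
Therefore ρ = 2.

Order ρ = 2.


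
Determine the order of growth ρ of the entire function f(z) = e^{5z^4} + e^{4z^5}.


Each summand is entire of order 4 and 5 respectively (as in the single-exponential case). The order of a sum is at most the max of the orders, so ρ ≤ 5. For the lower bound: on |z|=r choose arg z so that 4z^5 is real positive; then |e^{4z^5}| = e^{4r^5} while |e^{5z^4}| ≤ e^{5r^4} = o(e^{4r^5}). So |f| ≥ e^{4r^5}(1 − o(1)) and ρ ≥ 5. Hence ρ = max(4, 5) = 5.
Therefore ρ = 5.

Order ρ = 5.


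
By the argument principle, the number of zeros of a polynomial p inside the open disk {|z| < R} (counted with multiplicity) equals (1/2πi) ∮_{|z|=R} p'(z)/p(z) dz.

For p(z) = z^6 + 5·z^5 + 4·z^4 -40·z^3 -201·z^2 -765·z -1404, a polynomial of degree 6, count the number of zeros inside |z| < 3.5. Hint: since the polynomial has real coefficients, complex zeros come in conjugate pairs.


The zeros of p are: 4, (0 + 3i), (0 - 3i), -3, (-3 + 2i), (-3 - 2i).
Their magnitudes are: 4, 3, 3, 3, 3.606, 3.606.
Zeros with |z| < R = 3.5: (0 + 3i), (0 - 3i), -3.
Count = 3.
By the argument principle, (1/2πi) ∮_{|z|=R} p'(z)/p(z) dz equals exactly this count.

Number of zeros inside |z| < 3.5: 3.


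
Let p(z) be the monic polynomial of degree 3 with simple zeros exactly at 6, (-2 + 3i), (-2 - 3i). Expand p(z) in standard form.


The polynomial is p(z) = ∏_{α ∈ S} (z − α), where S = {6, (-2 + 3i), (-2 - 3i)}.
Expanding the product yields: p(z) = z^3 -2·z^2 -11·z -78.
Note conjugate pairs combine to real quadratics: (z − (-2+3i))(z − (-2−3i)) = z² + 4z + 13.
The resulting polynomial has degree 3 and real coefficients as required.

p(z) = z^3 -2·z^2 -11·z -78.


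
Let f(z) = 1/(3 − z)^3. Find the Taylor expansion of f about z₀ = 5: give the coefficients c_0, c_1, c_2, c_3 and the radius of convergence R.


Let w = z − z₀, so z = z₀ + w.
Then 3 − z = 3 − (z₀ + w) = (3 − z₀) − w = -2 − w.
f(z) = 1/(-2 − w)^3 = (1/(-2)^3) · (1 − w/(-2))^{−3}.
By the binomial series (1−u)^{−3} = Σ_{n≥0} C(n+2, 2) u^n for |u|<1, with u = w/(-2):
  c_n = C(n+2, 2) / (-2)^(n+3).
  c_0 = 1/(-2)^3 = -1/8.
  c_1 = 3/(-2)^4 = 3/16.
  c_2 = 6/(-2)^5 = -3/16.
  c_3 = 10/(-2)^6 = 5/32.
The series is valid for |w/d| < 1, i.e. |z − z₀| < |d|.
Radius of convergence: R = |3 − z₀| = |-2| = 2 (distance from z₀ to the singularity z = 3).

c_0 = -1/8, c_1 = 3/16, c_2 = -3/16, c_3 = 5/32; R = 2.


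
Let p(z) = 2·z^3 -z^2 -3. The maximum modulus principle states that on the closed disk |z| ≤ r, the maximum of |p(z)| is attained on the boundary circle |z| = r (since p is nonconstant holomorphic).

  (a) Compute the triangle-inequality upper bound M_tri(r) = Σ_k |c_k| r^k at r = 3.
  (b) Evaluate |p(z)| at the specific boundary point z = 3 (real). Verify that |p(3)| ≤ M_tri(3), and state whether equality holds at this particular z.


Coefficients: c_0 = -3, c_1 = 0, c_2 = -1, c_3 = 2. Radius r = 3.
Part (a). Triangle bound: M_tri(r) = Σ_k |c_k| r^k
  = |-3|·3^0 + |0|·3^1 + |-1|·3^2 + |2|·3^3
  = 3 + 0 + 9 + 54 = 66.
This bounds M(r) := max_{|z|=r} |p(z)| from above; equality holds iff all terms c_k z^k can be made to align in phase at a single z on |z|=r.
Part (b). At z = 3 (real, on the circle |z| = r):
  p(3) = (-3)·3^0 + (0)·3^1 + (-1)·3^2 + (2)·3^3 = 42.
  |p(3)| = 42.
Check: |p(3)| = 42 ≤ 66 = M_tri(3). ✓ Equality does not hold at z = 3 (the coefficients have mixed signs, so the terms do not all align in phase there).

M_tri(3) = 66; |p(3)| = 42; equality at z=3: no.


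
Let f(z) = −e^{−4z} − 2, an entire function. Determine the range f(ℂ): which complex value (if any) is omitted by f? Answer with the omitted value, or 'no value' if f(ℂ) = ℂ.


Little Picard bounds the complement of f(ℂ) to at most one point.
e^{−4z} is never zero on ℂ, so -1·e^{−4z} takes every value in ℂ ∖ {0}. Adding -2 shifts the range to ℂ ∖ {-2}. Thus f omits exactly the value -2.

Omitted value: -2.


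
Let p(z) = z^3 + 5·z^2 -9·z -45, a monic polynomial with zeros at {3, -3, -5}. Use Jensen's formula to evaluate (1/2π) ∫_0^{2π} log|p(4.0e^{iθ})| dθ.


Zeros: -5, -3, 3; r = 4.0.
Inside |z| < r: -3, 3. Outside (|z| ≥ r): -5.
p(0) = -45, so log|p(0)| = log(45) = 3.8067.
Apply Jensen: I(r) = log|p(0)| + Σ_k log(r/|z_k|), summed over zeros inside |z| < r.
  log(r/|z_k|) for z_k = 3: log(4.0/3) = 0.2877
  log(r/|z_k|) for z_k = -3: log(4.0/3) = 0.2877
  Outside zeros (-5) contribute nothing to the Jensen sum.
Sum over inside zeros: 0.5754.
I(r) = log|p(0)| + (inside sum) = 3.8067 + 0.5754 = 4.3820.
Note: since some zeros are outside |z| ≤ r, the simplified n·log(r) form does NOT apply — only the inside zeros contribute.

I(r) ≈ 4.3820.


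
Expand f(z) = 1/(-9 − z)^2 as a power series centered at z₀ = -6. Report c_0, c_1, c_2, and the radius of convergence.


Let w = z − z₀, so z = z₀ + w.
Then -9 − z = -9 − (z₀ + w) = (-9 − z₀) − w = -3 − w.
f(z) = 1/(-3 − w)^2 = (1/(-3)^2) · (1 − w/(-3))^{−2}.
By the binomial series (1−u)^{−2} = Σ_{n≥0} C(n+1, 1) u^n for |u|<1, with u = w/(-3):
  c_n = C(n+1, 1) / (-3)^(n+2).
  c_0 = 1/(-3)^2 = 1/9.
  c_1 = 2/(-3)^3 = -2/27.
  c_2 = 3/(-3)^4 = 1/27.
The series is valid for |w/d| < 1, i.e. |z − z₀| < |d|.
Radius of convergence: R = |-9 − z₀| = |-3| = 3 (distance from z₀ to the singularity z = -9).

c_0 = 1/9, c_1 = -2/27, c_2 = 1/27; R = 3.


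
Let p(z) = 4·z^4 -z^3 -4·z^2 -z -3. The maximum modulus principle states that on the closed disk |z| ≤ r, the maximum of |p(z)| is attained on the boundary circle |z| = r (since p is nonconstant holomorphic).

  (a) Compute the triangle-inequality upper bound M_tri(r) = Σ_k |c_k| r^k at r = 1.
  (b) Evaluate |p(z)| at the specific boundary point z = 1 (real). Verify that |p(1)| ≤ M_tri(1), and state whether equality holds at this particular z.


Coefficients: c_0 = -3, c_1 = -1, c_2 = -4, c_3 = -1, c_4 = 4. Radius r = 1.
Part (a). Triangle bound: M_tri(r) = Σ_k |c_k| r^k
  = |-3|·1^0 + |-1|·1^1 + |-4|·1^2 + |-1|·1^3 + |4|·1^4
  = 3 + 1 + 4 + 1 + 4 = 13.
This bounds M(r) := max_{|z|=r} |p(z)| from above; equality holds iff all terms c_k z^k can be made to align in phase at a single z on |z|=r.
Part (b). At z = 1 (real, on the circle |z| = r):
  p(1) = (-3)·1^0 + (-1)·1^1 + (-4)·1^2 + (-1)·1^3 + (4)·1^4 = -5.
  |p(1)| = 5.
Check: |p(1)| = 5 ≤ 13 = M_tri(1). ✓ Equality does not hold at z = 1 (the coefficients have mixed signs, so the terms do not all align in phase there).

M_tri(1) = 13; |p(1)| = 5; equality at z=1: no.


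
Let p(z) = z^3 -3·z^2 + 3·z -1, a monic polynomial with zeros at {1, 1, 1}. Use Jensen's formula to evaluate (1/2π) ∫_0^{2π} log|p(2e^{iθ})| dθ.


Zeros: 1, 1, 1; r = 2.
Inside |z| < r: 1, 1, 1. Outside (|z| ≥ r): ∅.
p(0) = -1, so log|p(0)| = log(1) = 0.0000.
Apply Jensen: I(r) = log|p(0)| + Σ_k log(r/|z_k|), summed over zeros inside |z| < r.
  log(r/|z_k|) for z_k = 1: log(2/1) = 0.6931
  log(r/|z_k|) for z_k = 1: log(2/1) = 0.6931
  log(r/|z_k|) for z_k = 1: log(2/1) = 0.6931
Sum over inside zeros: 2.0794.
I(r) = log|p(0)| + (inside sum) = 0.0000 + 2.0794 = 2.0794.
Closed form (all zeros inside, monic): I(r) = n·log(r) = 3·log(2) = 2.0794. ✓

I(r) ≈ 2.0794.


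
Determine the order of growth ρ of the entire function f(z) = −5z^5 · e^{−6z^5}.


M(r) = max_{|z|=r} |-5|·|z|^5·|e^{−6z^5}| = 5·r^5 · e^{6r^5} (the factors attain their maxima compatibly on |z|=r). Then log M(r) = log 5 + 5·log r + 6r^5, dominated by the last term, so log log M(r) ~ 5·log r. The polynomial factor -5z^5 contributes only a log r term and does not affect the order. ρ = 5.
Therefore ρ = 5.

Order ρ = 5.


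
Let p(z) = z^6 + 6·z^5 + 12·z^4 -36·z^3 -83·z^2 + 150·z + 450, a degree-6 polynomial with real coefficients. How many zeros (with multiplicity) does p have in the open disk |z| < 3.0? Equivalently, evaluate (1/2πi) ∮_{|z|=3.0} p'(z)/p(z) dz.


The zeros of p are: (-3 + 3i), (-3 - 3i), (-2 + 1i), (-2 - 1i), (2 + 1i), (2 - 1i).
Their magnitudes are: 4.243, 4.243, 2.236, 2.236, 2.236, 2.236.
Zeros with |z| < R = 3.0: (-2 + 1i), (-2 - 1i), (2 + 1i), (2 - 1i).
Count = 4.
By the argument principle, (1/2πi) ∮_{|z|=R} p'(z)/p(z) dz equals exactly this count.

Number of zeros inside |z| < 3.0: 4.


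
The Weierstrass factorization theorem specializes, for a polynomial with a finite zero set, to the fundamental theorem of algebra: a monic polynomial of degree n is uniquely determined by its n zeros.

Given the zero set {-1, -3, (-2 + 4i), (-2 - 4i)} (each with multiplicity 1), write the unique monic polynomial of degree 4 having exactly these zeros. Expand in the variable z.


The polynomial is p(z) = ∏_{α ∈ S} (z − α), where S = {-1, -3, (-2 + 4i), (-2 - 4i)}.
Expanding the product yields: p(z) = z^4 + 8·z^3 + 39·z^2 + 92·z + 60.
Note conjugate pairs combine to real quadratics: (z − (-2+4i))(z − (-2−4i)) = z² + 4z + 20.
The resulting polynomial has degree 4 and real coefficients as required.

p(z) = z^4 + 8·z^3 + 39·z^2 + 92·z + 60.


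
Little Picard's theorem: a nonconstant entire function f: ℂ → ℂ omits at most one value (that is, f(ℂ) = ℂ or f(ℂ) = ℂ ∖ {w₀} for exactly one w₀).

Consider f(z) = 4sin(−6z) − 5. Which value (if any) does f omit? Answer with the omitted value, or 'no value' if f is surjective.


Little Picard bounds the complement of f(ℂ) to at most one point.
sin is entire and surjective onto ℂ: for every w ∈ ℂ, sin(ζ) = w has a solution ζ ∈ ℂ (e.g., via the complex inverse arcsin). With ζ = −6z this gives z = ζ/(-6). Then 4·sin(−6z) takes every value in 4·ℂ = ℂ, and adding -5 is a bijection of ℂ. So f is surjective and omits no value. (Note: only on the real line is sin bounded by [−1, 1].)

Omitted value: no value.


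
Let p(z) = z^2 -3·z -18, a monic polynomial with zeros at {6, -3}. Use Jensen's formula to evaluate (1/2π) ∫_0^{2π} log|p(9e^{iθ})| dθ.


Zeros: -3, 6; r = 9.
Inside |z| < r: -3, 6. Outside (|z| ≥ r): ∅.
p(0) = -18, so log|p(0)| = log(18) = 2.8904.
Apply Jensen: I(r) = log|p(0)| + Σ_k log(r/|z_k|), summed over zeros inside |z| < r.
  log(r/|z_k|) for z_k = 6: log(9/6) = 0.4055
  log(r/|z_k|) for z_k = -3: log(9/3) = 1.0986
Sum over inside zeros: 1.5041.
I(r) = log|p(0)| + (inside sum) = 2.8904 + 1.5041 = 4.3944.
Closed form (all zeros inside, monic): I(r) = n·log(r) = 2·log(9) = 4.3944. ✓

I(r) ≈ 4.3944.


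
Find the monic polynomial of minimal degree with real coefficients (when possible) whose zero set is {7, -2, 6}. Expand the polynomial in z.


The polynomial is p(z) = ∏_{α ∈ S} (z − α), where S = {7, -2, 6}.
Expanding the product yields: p(z) = z^3 -11·z^2 + 16·z + 84.
The resulting polynomial has degree 3 and real coefficients as required.

p(z) = z^3 -11·z^2 + 16·z + 84.


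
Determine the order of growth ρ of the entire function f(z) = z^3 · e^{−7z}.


M(r) = max_{|z|=r} |1|·|z|^3·|e^{−7z}| = 1·r^3 · e^{7r^1} (the factors attain their maxima compatibly on |z|=r). Then log M(r) = log 1 + 3·log r + 7r^1, dominated by the last term, so log log M(r) ~ 1·log r. The polynomial factor 1z^3 contributes only a log r term and does not affect the order. ρ = 1.
Therefore ρ = 1.

Order ρ = 1.


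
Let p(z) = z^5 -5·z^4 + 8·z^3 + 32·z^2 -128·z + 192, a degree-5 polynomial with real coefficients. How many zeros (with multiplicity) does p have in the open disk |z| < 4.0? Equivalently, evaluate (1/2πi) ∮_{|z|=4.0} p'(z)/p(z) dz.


The zeros of p are: (2 + 2i), (2 - 2i), -3, (2 + 2i), (2 - 2i).
Their magnitudes are: 2.828, 2.828, 3, 2.828, 2.828.
Zeros with |z| < R = 4.0: (2 + 2i), (2 - 2i), -3, (2 + 2i), (2 - 2i).
Count = 5.
By the argument principle, (1/2πi) ∮_{|z|=R} p'(z)/p(z) dz equals exactly this count.

Number of zeros inside |z| < 4.0: 5.


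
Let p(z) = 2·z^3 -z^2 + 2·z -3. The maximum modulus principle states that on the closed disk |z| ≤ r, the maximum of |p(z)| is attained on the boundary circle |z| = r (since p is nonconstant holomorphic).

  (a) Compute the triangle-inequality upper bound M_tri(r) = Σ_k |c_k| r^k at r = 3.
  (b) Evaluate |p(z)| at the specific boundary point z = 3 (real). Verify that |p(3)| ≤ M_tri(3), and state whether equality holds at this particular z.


Coefficients: c_0 = -3, c_1 = 2, c_2 = -1, c_3 = 2. Radius r = 3.
Part (a). Triangle bound: M_tri(r) = Σ_k |c_k| r^k
  = |-3|·3^0 + |2|·3^1 + |-1|·3^2 + |2|·3^3
  = 3 + 6 + 9 + 54 = 72.
This bounds M(r) := max_{|z|=r} |p(z)| from above; equality holds iff all terms c_k z^k can be made to align in phase at a single z on |z|=r.
Part (b). At z = 3 (real, on the circle |z| = r):
  p(3) = (-3)·3^0 + (2)·3^1 + (-1)·3^2 + (2)·3^3 = 48.
  |p(3)| = 48.
Check: |p(3)| = 48 ≤ 72 = M_tri(3). ✓ Equality does not hold at z = 3 (the coefficients have mixed signs, so the terms do not all align in phase there).

M_tri(3) = 72; |p(3)| = 48; equality at z=3: no.


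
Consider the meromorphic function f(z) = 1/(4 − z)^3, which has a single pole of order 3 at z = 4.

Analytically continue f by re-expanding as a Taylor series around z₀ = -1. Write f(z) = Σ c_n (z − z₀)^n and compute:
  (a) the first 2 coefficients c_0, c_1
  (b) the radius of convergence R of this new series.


Let w = z − z₀, so z = z₀ + w.
Then 4 − z = 4 − (z₀ + w) = (4 − z₀) − w = 5 − w.
f(z) = 1/(5 − w)^3 = (1/(5)^3) · (1 − w/(5))^{−3}.
By the binomial series (1−u)^{−3} = Σ_{n≥0} C(n+2, 2) u^n for |u|<1, with u = w/(5):
  c_n = C(n+2, 2) / (5)^(n+3).
  c_0 = 1/(5)^3 = 1/125.
  c_1 = 3/(5)^4 = 3/625.
The series is valid for |w/d| < 1, i.e. |z − z₀| < |d|.
Radius of convergence: R = |4 − z₀| = |5| = 5 (distance from z₀ to the singularity z = 4).

c_0 = 1/125, c_1 = 3/625; R = 5.


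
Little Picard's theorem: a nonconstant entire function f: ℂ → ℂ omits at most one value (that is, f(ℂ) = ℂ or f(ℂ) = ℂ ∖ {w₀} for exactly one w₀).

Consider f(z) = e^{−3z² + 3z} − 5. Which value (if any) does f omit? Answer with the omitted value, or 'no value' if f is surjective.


Little Picard bounds the complement of f(ℂ) to at most one point.
The exponent g(z) = −3z² + 3z is a nonconstant polynomial, hence surjective onto ℂ. So e^{g(z)} takes every value in {e^w : w ∈ ℂ} = ℂ ∖ {0}. Adding -5 shifts the range to ℂ ∖ {-5}. f omits exactly -5.

Omitted value: -5.


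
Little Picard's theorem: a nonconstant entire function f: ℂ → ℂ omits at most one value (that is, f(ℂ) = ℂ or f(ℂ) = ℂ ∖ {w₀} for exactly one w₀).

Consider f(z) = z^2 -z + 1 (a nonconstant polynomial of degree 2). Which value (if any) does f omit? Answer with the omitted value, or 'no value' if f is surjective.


Little Picard bounds the complement of f(ℂ) to at most one point.
For every w ∈ ℂ, the equation p(z) − w = 0 is a nonconstant polynomial in z and hence has at least one root by the fundamental theorem of algebra. So p is surjective onto ℂ, omitting no value.

Omitted value: no value.


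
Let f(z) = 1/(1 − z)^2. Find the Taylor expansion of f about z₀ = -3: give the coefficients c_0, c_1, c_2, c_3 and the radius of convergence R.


Let w = z − z₀, so z = z₀ + w.
Then 1 − z = 1 − (z₀ + w) = (1 − z₀) − w = 4 − w.
f(z) = 1/(4 − w)^2 = (1/(4)^2) · (1 − w/(4))^{−2}.
By the binomial series (1−u)^{−2} = Σ_{n≥0} C(n+1, 1) u^n for |u|<1, with u = w/(4):
  c_n = C(n+1, 1) / (4)^(n+2).
  c_0 = 1/(4)^2 = 1/16.
  c_1 = 2/(4)^3 = 1/32.
  c_2 = 3/(4)^4 = 3/256.
  c_3 = 4/(4)^5 = 1/256.
The series is valid for |w/d| < 1, i.e. |z − z₀| < |d|.
Radius of convergence: R = |1 − z₀| = |4| = 4 (distance from z₀ to the singularity z = 1).

c_0 = 1/16, c_1 = 1/32, c_2 = 3/256, c_3 = 1/256; R = 4.


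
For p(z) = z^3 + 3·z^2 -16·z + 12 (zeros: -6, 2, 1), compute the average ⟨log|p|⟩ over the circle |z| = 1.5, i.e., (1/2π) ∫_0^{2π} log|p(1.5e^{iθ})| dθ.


Zeros: -6, 1, 2; r = 1.5.
Inside |z| < r: 1. Outside (|z| ≥ r): -6, 2.
p(0) = 12, so log|p(0)| = log(12) = 2.4849.
Apply Jensen: I(r) = log|p(0)| + Σ_k log(r/|z_k|), summed over zeros inside |z| < r.
  log(r/|z_k|) for z_k = 1: log(1.5/1) = 0.4055
  Outside zeros (-6, 2) contribute nothing to the Jensen sum.
Sum over inside zeros: 0.4055.
I(r) = log|p(0)| + (inside sum) = 2.4849 + 0.4055 = 2.8904.
Note: since some zeros are outside |z| ≤ r, the simplified n·log(r) form does NOT apply — only the inside zeros contribute.

I(r) ≈ 2.8904.


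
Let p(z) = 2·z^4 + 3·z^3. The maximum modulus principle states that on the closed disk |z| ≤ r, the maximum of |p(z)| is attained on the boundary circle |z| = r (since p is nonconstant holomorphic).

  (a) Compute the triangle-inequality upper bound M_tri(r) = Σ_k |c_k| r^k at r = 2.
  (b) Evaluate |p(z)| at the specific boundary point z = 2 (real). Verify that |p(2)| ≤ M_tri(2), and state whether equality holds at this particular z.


Coefficients: c_0 = 0, c_1 = 0, c_2 = 0, c_3 = 3, c_4 = 2. Radius r = 2.
Part (a). Triangle bound: M_tri(r) = Σ_k |c_k| r^k
  = |0|·2^0 + |0|·2^1 + |0|·2^2 + |3|·2^3 + |2|·2^4
  = 0 + 0 + 0 + 24 + 32 = 56.
This bounds M(r) := max_{|z|=r} |p(z)| from above; equality holds iff all terms c_k z^k can be made to align in phase at a single z on |z|=r.
Part (b). At z = 2 (real, on the circle |z| = r):
  p(2) = (0)·2^0 + (0)·2^1 + (0)·2^2 + (3)·2^3 + (2)·2^4 = 56.
  |p(2)| = 56.
Since all nonzero coefficients share the same sign, |p(2)| = 56 = M_tri(2); the triangle bound is attained at z = 2, so in fact M(r) = 56.

M_tri(2) = 56; |p(2)| = 56; equality at z=2: yes.


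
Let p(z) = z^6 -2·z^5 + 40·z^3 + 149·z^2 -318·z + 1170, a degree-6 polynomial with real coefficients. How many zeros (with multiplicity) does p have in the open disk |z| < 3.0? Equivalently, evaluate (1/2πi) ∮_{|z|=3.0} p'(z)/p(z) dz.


The zeros of p are: (1 + 2i), (1 - 2i), (3 + 3i), (3 - 3i), (-3 + 2i), (-3 - 2i).
Their magnitudes are: 2.236, 2.236, 4.243, 4.243, 3.606, 3.606.
Zeros with |z| < R = 3.0: (1 + 2i), (1 - 2i).
Count = 2.
By the argument principle, (1/2πi) ∮_{|z|=R} p'(z)/p(z) dz equals exactly this count.

Number of zeros inside |z| < 3.0: 2.


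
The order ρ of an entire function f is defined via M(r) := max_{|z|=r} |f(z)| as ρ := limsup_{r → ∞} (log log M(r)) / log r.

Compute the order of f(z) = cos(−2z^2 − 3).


Write cos(w) = (e^{iw} ± e^{−iw})/(2 or 2i), so |cos(w)| ≤ e^{|w|}. With w = −2z^2 − 3, |w| ≤ 2r^2 + 3 on |z|=r, giving M(r) ≤ e^{2r^2 + 3} and ρ ≤ 2. For the lower bound, choose z on |z|=r with -2z^2 purely imaginary of modulus 2r^2; then |cos(−2z^2 − 3)| grows like e^{2r^2}/2, so ρ ≥ 2. Hence ρ = 2.
Therefore ρ = 2.

Order ρ = 2.


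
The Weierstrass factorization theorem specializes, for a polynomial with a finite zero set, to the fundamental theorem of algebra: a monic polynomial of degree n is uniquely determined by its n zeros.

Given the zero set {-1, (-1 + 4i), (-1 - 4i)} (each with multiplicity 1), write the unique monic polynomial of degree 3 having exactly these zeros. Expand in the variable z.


The polynomial is p(z) = ∏_{α ∈ S} (z − α), where S = {-1, (-1 + 4i), (-1 - 4i)}.
Expanding the product yields: p(z) = z^3 + 3·z^2 + 19·z + 17.
Note conjugate pairs combine to real quadratics: (z − (-1+4i))(z − (-1−4i)) = z² + 2z + 17.
The resulting polynomial has degree 3 and real coefficients as required.

p(z) = z^3 + 3·z^2 + 19·z + 17.


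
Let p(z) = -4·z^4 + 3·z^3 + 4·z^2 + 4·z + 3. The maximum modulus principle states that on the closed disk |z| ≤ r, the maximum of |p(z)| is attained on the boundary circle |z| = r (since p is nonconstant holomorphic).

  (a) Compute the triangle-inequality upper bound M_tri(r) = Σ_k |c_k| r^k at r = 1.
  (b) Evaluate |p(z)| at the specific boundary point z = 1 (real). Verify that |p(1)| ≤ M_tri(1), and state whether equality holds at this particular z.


Coefficients: c_0 = 3, c_1 = 4, c_2 = 4, c_3 = 3, c_4 = -4. Radius r = 1.
Part (a). Triangle bound: M_tri(r) = Σ_k |c_k| r^k
  = |3|·1^0 + |4|·1^1 + |4|·1^2 + |3|·1^3 + |-4|·1^4
  = 3 + 4 + 4 + 3 + 4 = 18.
This bounds M(r) := max_{|z|=r} |p(z)| from above; equality holds iff all terms c_k z^k can be made to align in phase at a single z on |z|=r.
Part (b). At z = 1 (real, on the circle |z| = r):
  p(1) = (3)·1^0 + (4)·1^1 + (4)·1^2 + (3)·1^3 + (-4)·1^4 = 10.
  |p(1)| = 10.
Check: |p(1)| = 10 ≤ 18 = M_tri(1). ✓ Equality does not hold at z = 1 (the coefficients have mixed signs, so the terms do not all align in phase there).

M_tri(1) = 18; |p(1)| = 10; equality at z=1: no.


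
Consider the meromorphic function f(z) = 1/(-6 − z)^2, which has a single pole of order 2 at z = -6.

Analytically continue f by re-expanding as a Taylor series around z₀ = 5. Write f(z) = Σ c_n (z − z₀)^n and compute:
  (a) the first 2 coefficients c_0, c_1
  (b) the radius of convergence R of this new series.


Let w = z − z₀, so z = z₀ + w.
Then -6 − z = -6 − (z₀ + w) = (-6 − z₀) − w = -11 − w.
f(z) = 1/(-11 − w)^2 = (1/(-11)^2) · (1 − w/(-11))^{−2}.
By the binomial series (1−u)^{−2} = Σ_{n≥0} C(n+1, 1) u^n for |u|<1, with u = w/(-11):
  c_n = C(n+1, 1) / (-11)^(n+2).
  c_0 = 1/(-11)^2 = 1/121.
  c_1 = 2/(-11)^3 = -2/1331.
The series is valid for |w/d| < 1, i.e. |z − z₀| < |d|.
Radius of convergence: R = |-6 − z₀| = |-11| = 11 (distance from z₀ to the singularity z = -6).

c_0 = 1/121, c_1 = -2/1331; R = 11.


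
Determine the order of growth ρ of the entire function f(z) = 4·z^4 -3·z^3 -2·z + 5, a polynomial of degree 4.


|f(z)| ≤ Σ|c_k|·r^k = O(r^4) as r → ∞. Polynomial growth is O(e^{r^ε}) for every ε > 0 (since r^4/e^{r^ε} → 0), so ρ ≤ ε for all ε > 0, i.e. ρ = 0. Every nonconstant polynomial has order 0.
Therefore ρ = 0.

Order ρ = 0.


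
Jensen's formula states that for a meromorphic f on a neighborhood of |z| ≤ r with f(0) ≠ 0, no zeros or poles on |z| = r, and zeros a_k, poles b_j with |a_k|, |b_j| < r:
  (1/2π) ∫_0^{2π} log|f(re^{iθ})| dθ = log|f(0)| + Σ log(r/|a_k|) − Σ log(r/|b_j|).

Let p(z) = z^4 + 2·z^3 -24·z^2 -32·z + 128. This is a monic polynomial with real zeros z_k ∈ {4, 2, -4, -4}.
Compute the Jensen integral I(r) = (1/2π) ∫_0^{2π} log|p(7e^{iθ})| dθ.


Zeros: -4, -4, 2, 4; r = 7.
Inside |z| < r: -4, -4, 2, 4. Outside (|z| ≥ r): ∅.
p(0) = 128, so log|p(0)| = log(128) = 4.8520.
Apply Jensen: I(r) = log|p(0)| + Σ_k log(r/|z_k|), summed over zeros inside |z| < r.
  log(r/|z_k|) for z_k = 4: log(7/4) = 0.5596
  log(r/|z_k|) for z_k = 2: log(7/2) = 1.2528
  log(r/|z_k|) for z_k = -4: log(7/4) = 0.5596
  log(r/|z_k|) for z_k = -4: log(7/4) = 0.5596
Sum over inside zeros: 2.9316.
I(r) = log|p(0)| + (inside sum) = 4.8520 + 2.9316 = 7.7836.
Closed form (all zeros inside, monic): I(r) = n·log(r) = 4·log(7) = 7.7836. ✓

I(r) ≈ 7.7836.


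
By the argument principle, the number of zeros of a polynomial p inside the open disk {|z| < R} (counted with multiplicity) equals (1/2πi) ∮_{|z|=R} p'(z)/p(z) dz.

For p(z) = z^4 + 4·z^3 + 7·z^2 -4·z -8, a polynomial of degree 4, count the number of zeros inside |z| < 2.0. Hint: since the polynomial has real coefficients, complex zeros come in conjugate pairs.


The zeros of p are: -1, (-2 + 2i), (-2 - 2i), 1.
Their magnitudes are: 1, 2.828, 2.828, 1.
Zeros with |z| < R = 2.0: -1, 1.
Count = 2.
By the argument principle, (1/2πi) ∮_{|z|=R} p'(z)/p(z) dz equals exactly this count.

Number of zeros inside |z| < 2.0: 2.


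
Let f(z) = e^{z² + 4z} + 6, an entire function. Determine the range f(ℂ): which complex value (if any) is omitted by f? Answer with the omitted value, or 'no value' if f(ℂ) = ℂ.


Little Picard bounds the complement of f(ℂ) to at most one point.
The exponent g(z) = z² + 4z is a nonconstant polynomial, hence surjective onto ℂ. So e^{g(z)} takes every value in {e^w : w ∈ ℂ} = ℂ ∖ {0}. Adding 6 shifts the range to ℂ ∖ {6}. f omits exactly 6.

Omitted value: 6.


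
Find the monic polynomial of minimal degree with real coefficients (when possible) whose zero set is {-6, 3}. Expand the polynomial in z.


The polynomial is p(z) = ∏_{α ∈ S} (z − α), where S = {-6, 3}.
Expanding the product yields: p(z) = z^2 + 3·z -18.
The resulting polynomial has degree 2 and real coefficients as required.

p(z) = z^2 + 3·z -18.


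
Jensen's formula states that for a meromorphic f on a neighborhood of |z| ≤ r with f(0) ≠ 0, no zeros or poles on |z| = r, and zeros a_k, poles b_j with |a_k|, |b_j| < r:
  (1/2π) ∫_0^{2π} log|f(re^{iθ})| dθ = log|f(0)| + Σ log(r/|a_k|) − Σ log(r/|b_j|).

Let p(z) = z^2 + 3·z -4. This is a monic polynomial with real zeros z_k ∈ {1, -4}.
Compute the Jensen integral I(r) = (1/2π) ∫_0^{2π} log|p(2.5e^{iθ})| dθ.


Zeros: -4, 1; r = 2.5.
Inside |z| < r: 1. Outside (|z| ≥ r): -4.
p(0) = -4, so log|p(0)| = log(4) = 1.3863.
Apply Jensen: I(r) = log|p(0)| + Σ_k log(r/|z_k|), summed over zeros inside |z| < r.
  log(r/|z_k|) for z_k = 1: log(2.5/1) = 0.9163
  Outside zeros (-4) contribute nothing to the Jensen sum.
Sum over inside zeros: 0.9163.
I(r) = log|p(0)| + (inside sum) = 1.3863 + 0.9163 = 2.3026.
Note: since some zeros are outside |z| ≤ r, the simplified n·log(r) form does NOT apply — only the inside zeros contribute.

I(r) ≈ 2.3026.


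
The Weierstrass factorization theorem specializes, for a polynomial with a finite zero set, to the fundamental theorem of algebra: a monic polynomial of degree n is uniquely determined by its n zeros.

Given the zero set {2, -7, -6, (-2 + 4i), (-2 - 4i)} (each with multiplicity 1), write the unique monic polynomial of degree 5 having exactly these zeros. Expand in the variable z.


The polynomial is p(z) = ∏_{α ∈ S} (z − α), where S = {2, -7, -6, (-2 + 4i), (-2 - 4i)}.
Expanding the product yields: p(z) = z^5 + 15·z^4 + 80·z^3 + 200·z^2 -16·z -1680.
Note conjugate pairs combine to real quadratics: (z − (-2+4i))(z − (-2−4i)) = z² + 4z + 20.
The resulting polynomial has degree 5 and real coefficients as required.

p(z) = z^5 + 15·z^4 + 80·z^3 + 200·z^2 -16·z -1680.


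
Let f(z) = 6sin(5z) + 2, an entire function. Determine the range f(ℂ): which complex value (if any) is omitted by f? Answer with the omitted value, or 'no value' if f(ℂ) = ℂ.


Little Picard bounds the complement of f(ℂ) to at most one point.
sin is entire and surjective onto ℂ: for every w ∈ ℂ, sin(ζ) = w has a solution ζ ∈ ℂ (e.g., via the complex inverse arcsin). With ζ = 5z this gives z = ζ/(5). Then 6·sin(5z) takes every value in 6·ℂ = ℂ, and adding 2 is a bijection of ℂ. So f is surjective and omits no value. (Note: only on the real line is sin bounded by [−1, 1].)

Omitted value: no value.


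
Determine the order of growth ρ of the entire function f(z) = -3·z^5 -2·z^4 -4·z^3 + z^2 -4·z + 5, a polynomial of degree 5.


|f(z)| ≤ Σ|c_k|·r^k = O(r^5) as r → ∞. Polynomial growth is O(e^{r^ε}) for every ε > 0 (since r^5/e^{r^ε} → 0), so ρ ≤ ε for all ε > 0, i.e. ρ = 0. Every nonconstant polynomial has order 0.
Therefore ρ = 0.

Order ρ = 0.


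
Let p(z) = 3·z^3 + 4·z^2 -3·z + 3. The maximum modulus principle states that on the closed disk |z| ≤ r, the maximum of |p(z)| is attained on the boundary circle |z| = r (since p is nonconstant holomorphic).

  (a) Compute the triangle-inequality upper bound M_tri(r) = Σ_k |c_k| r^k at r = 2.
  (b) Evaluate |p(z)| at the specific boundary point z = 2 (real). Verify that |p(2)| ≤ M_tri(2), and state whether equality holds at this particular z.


Coefficients: c_0 = 3, c_1 = -3, c_2 = 4, c_3 = 3. Radius r = 2.
Part (a). Triangle bound: M_tri(r) = Σ_k |c_k| r^k
  = |3|·2^0 + |-3|·2^1 + |4|·2^2 + |3|·2^3
  = 3 + 6 + 16 + 24 = 49.
This bounds M(r) := max_{|z|=r} |p(z)| from above; equality holds iff all terms c_k z^k can be made to align in phase at a single z on |z|=r.
Part (b). At z = 2 (real, on the circle |z| = r):
  p(2) = (3)·2^0 + (-3)·2^1 + (4)·2^2 + (3)·2^3 = 37.
  |p(2)| = 37.
Check: |p(2)| = 37 ≤ 49 = M_tri(2). ✓ Equality does not hold at z = 2 (the coefficients have mixed signs, so the terms do not all align in phase there).

M_tri(2) = 49; |p(2)| = 37; equality at z=2: no.


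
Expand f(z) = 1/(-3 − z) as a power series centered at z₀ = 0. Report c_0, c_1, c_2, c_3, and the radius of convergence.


Let w = z − z₀, so z = z₀ + w.
Then -3 − z = -3 − (z₀ + w) = (-3 − z₀) − w = -3 − w.
f(z) = 1/(-3 − w) = (1/(-3)) · 1/(1 − w/(-3)) = Σ_{n≥0} w^n / (-3)^(n+1).
So c_n = 1/(-3)^(n+1):
  c_0 = 1/(-3)^1 = -1/3.
  c_1 = 1/(-3)^2 = 1/9.
  c_2 = 1/(-3)^3 = -1/27.
  c_3 = 1/(-3)^4 = 1/81.
The series is valid for |w/d| < 1, i.e. |z − z₀| < |d|.
Radius of convergence: R = |-3 − z₀| = |-3| = 3 (distance from z₀ to the singularity z = -3).

c_0 = -1/3, c_1 = 1/9, c_2 = -1/27, c_3 = 1/81; R = 3.


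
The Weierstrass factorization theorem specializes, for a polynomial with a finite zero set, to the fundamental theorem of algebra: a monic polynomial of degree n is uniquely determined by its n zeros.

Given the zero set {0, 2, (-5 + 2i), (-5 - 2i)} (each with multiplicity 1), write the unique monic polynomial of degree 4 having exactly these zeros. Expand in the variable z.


The polynomial is p(z) = ∏_{α ∈ S} (z − α), where S = {0, 2, (-5 + 2i), (-5 - 2i)}.
Expanding the product yields: p(z) = z^4 + 8·z^3 + 9·z^2 -58·z.
Note conjugate pairs combine to real quadratics: (z − (-5+2i))(z − (-5−2i)) = z² + 10z + 29.
The resulting polynomial has degree 4 and real coefficients as required.

p(z) = z^4 + 8·z^3 + 9·z^2 -58·z.


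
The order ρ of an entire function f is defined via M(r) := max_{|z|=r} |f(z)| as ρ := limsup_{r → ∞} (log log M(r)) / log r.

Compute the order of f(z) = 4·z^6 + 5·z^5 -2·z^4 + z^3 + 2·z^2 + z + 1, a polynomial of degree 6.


|f(z)| ≤ Σ|c_k|·r^k = O(r^6) as r → ∞. Polynomial growth is O(e^{r^ε}) for every ε > 0 (since r^6/e^{r^ε} → 0), so ρ ≤ ε for all ε > 0, i.e. ρ = 0. Every nonconstant polynomial has order 0.
Therefore ρ = 0.

Order ρ = 0.


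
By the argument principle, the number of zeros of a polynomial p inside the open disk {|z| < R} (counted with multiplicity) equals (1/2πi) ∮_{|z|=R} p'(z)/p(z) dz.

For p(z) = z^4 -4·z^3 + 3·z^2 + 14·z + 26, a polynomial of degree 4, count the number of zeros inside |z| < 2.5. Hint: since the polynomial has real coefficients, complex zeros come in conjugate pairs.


The zeros of p are: (-1 + 1i), (-1 - 1i), (3 + 2i), (3 - 2i).
Their magnitudes are: 1.414, 1.414, 3.606, 3.606.
Zeros with |z| < R = 2.5: (-1 + 1i), (-1 - 1i).
Count = 2.
By the argument principle, (1/2πi) ∮_{|z|=R} p'(z)/p(z) dz equals exactly this count.

Number of zeros inside |z| < 2.5: 2.


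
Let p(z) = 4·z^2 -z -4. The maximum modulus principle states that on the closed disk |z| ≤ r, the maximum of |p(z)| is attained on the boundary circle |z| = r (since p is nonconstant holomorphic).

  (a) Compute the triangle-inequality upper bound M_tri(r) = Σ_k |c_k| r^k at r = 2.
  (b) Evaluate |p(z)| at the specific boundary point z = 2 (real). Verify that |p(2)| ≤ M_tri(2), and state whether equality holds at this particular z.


Coefficients: c_0 = -4, c_1 = -1, c_2 = 4. Radius r = 2.
Part (a). Triangle bound: M_tri(r) = Σ_k |c_k| r^k
  = |-4|·2^0 + |-1|·2^1 + |4|·2^2
  = 4 + 2 + 16 = 22.
This bounds M(r) := max_{|z|=r} |p(z)| from above; equality holds iff all terms c_k z^k can be made to align in phase at a single z on |z|=r.
Part (b). At z = 2 (real, on the circle |z| = r):
  p(2) = (-4)·2^0 + (-1)·2^1 + (4)·2^2 = 10.
  |p(2)| = 10.
Check: |p(2)| = 10 ≤ 22 = M_tri(2). ✓ Equality does not hold at z = 2 (the coefficients have mixed signs, so the terms do not all align in phase there).

M_tri(2) = 22; |p(2)| = 10; equality at z=2: no.


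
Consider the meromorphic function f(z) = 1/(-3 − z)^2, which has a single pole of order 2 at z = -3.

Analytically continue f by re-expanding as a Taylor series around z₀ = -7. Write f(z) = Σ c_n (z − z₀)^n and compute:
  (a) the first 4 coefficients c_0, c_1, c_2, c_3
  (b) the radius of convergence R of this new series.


Let w = z − z₀, so z = z₀ + w.
Then -3 − z = -3 − (z₀ + w) = (-3 − z₀) − w = 4 − w.
f(z) = 1/(4 − w)^2 = (1/(4)^2) · (1 − w/(4))^{−2}.
By the binomial series (1−u)^{−2} = Σ_{n≥0} C(n+1, 1) u^n for |u|<1, with u = w/(4):
  c_n = C(n+1, 1) / (4)^(n+2).
  c_0 = 1/(4)^2 = 1/16.
  c_1 = 2/(4)^3 = 1/32.
  c_2 = 3/(4)^4 = 3/256.
  c_3 = 4/(4)^5 = 1/256.
The series is valid for |w/d| < 1, i.e. |z − z₀| < |d|.
Radius of convergence: R = |-3 − z₀| = |4| = 4 (distance from z₀ to the singularity z = -3).

c_0 = 1/16, c_1 = 1/32, c_2 = 3/256, c_3 = 1/256; R = 4.


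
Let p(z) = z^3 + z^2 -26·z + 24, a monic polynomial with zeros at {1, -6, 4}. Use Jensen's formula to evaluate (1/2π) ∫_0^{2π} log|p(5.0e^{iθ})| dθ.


Zeros: -6, 1, 4; r = 5.0.
Inside |z| < r: 1, 4. Outside (|z| ≥ r): -6.
p(0) = 24, so log|p(0)| = log(24) = 3.1781.
Apply Jensen: I(r) = log|p(0)| + Σ_k log(r/|z_k|), summed over zeros inside |z| < r.
  log(r/|z_k|) for z_k = 1: log(5.0/1) = 1.6094
  log(r/|z_k|) for z_k = 4: log(5.0/4) = 0.2231
  Outside zeros (-6) contribute nothing to the Jensen sum.
Sum over inside zeros: 1.8326.
I(r) = log|p(0)| + (inside sum) = 3.1781 + 1.8326 = 5.0106.
Note: since some zeros are outside |z| ≤ r, the simplified n·log(r) form does NOT apply — only the inside zeros contribute.

I(r) ≈ 5.0106.


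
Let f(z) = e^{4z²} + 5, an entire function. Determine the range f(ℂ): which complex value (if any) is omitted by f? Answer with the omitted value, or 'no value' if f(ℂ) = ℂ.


Little Picard bounds the complement of f(ℂ) to at most one point.
The exponent g(z) = 4z² is a nonconstant polynomial, hence surjective onto ℂ. So e^{g(z)} takes every value in {e^w : w ∈ ℂ} = ℂ ∖ {0}. Adding 5 shifts the range to ℂ ∖ {5}. f omits exactly 5.

Omitted value: 5.


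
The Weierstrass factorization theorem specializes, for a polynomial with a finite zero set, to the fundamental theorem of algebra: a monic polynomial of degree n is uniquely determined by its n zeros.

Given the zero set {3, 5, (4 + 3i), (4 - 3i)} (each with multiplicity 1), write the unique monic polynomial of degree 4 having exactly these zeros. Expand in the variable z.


The polynomial is p(z) = ∏_{α ∈ S} (z − α), where S = {3, 5, (4 + 3i), (4 - 3i)}.
Expanding the product yields: p(z) = z^4 -16·z^3 + 104·z^2 -320·z + 375.
Note conjugate pairs combine to real quadratics: (z − (4+3i))(z − (4−3i)) = z² − 8z + 25.
The resulting polynomial has degree 4 and real coefficients as required.

p(z) = z^4 -16·z^3 + 104·z^2 -320·z + 375.


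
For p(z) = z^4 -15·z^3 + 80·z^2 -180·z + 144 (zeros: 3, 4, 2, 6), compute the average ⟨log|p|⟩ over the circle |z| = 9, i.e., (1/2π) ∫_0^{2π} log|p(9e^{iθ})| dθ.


Zeros: 2, 3, 4, 6; r = 9.
Inside |z| < r: 2, 3, 4, 6. Outside (|z| ≥ r): ∅.
p(0) = 144, so log|p(0)| = log(144) = 4.9698.
Apply Jensen: I(r) = log|p(0)| + Σ_k log(r/|z_k|), summed over zeros inside |z| < r.
  log(r/|z_k|) for z_k = 3: log(9/3) = 1.0986
  log(r/|z_k|) for z_k = 4: log(9/4) = 0.8109
  log(r/|z_k|) for z_k = 2: log(9/2) = 1.5041
  log(r/|z_k|) for z_k = 6: log(9/6) = 0.4055
Sum over inside zeros: 3.8191.
I(r) = log|p(0)| + (inside sum) = 4.9698 + 3.8191 = 8.7889.
Closed form (all zeros inside, monic): I(r) = n·log(r) = 4·log(9) = 8.7889. ✓

I(r) ≈ 8.7889.


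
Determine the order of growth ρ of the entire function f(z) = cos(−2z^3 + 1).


Write cos(w) = (e^{iw} ± e^{−iw})/(2 or 2i), so |cos(w)| ≤ e^{|w|}. With w = −2z^3 + 1, |w| ≤ 2r^3 + 1 on |z|=r, giving M(r) ≤ e^{2r^3 + 1} and ρ ≤ 3. For the lower bound, choose z on |z|=r with -2z^3 purely imaginary of modulus 2r^3; then |cos(−2z^3 + 1)| grows like e^{2r^3}/2, so ρ ≥ 3. Hence ρ = 3.
Therefore ρ = 3.

Order ρ = 3.
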